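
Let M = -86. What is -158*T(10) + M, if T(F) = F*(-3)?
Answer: 4654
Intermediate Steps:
T(F) = -3*F
-158*T(10) + M = -(-474)*10 - 86 = -158*(-30) - 86 = 4740 - 86 = 4654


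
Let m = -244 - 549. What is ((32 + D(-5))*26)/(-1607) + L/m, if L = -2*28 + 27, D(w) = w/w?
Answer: -633791/1274351 ≈ -0.49734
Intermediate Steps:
D(w) = 1
L = -29 (L = -56 + 27 = -29)
m = -793
((32 + D(-5))*26)/(-1607) + L/m = ((32 + 1)*26)/(-1607) - 29/(-793) = (33*26)*(-1/1607) - 29*(-1/793) = 858*(-1/1607) + 29/793 = -858/1607 + 29/793 = -633791/1274351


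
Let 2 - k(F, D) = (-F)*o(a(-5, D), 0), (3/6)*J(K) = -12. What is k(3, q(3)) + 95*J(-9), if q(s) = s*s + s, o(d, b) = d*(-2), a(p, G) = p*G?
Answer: -1918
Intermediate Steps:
a(p, G) = G*p
o(d, b) = -2*d
J(K) = -24 (J(K) = 2*(-12) = -24)
q(s) = s + s**2 (q(s) = s**2 + s = s + s**2)
k(F, D) = 2 + 10*D*F (k(F, D) = 2 - (-F)*(-2*D*(-5)) = 2 - (-F)*(-(-10)*D) = 2 - (-F)*10*D = 2 - (-10)*D*F = 2 + 10*D*F)
k(3, q(3)) + 95*J(-9) = (2 + 10*(3*(1 + 3))*3) + 95*(-24) = (2 + 10*(3*4)*3) - 2280 = (2 + 10*12*3) - 2280 = (2 + 360) - 2280 = 362 - 2280 = -1918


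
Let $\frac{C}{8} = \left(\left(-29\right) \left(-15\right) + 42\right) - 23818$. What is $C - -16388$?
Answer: $-170340$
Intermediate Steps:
$C = -186728$ ($C = 8 \left(\left(\left(-29\right) \left(-15\right) + 42\right) - 23818\right) = 8 \left(\left(435 + 42\right) - 23818\right) = 8 \left(477 - 23818\right) = 8 \left(-23341\right) = -186728$)
$C - -16388 = -186728 - -16388 = -186728 + 16388 = -170340$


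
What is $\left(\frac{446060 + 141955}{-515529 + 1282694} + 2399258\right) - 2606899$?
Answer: $- \frac{31858863950}{153433} \approx -2.0764 \cdot 10^{5}$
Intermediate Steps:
$\left(\frac{446060 + 141955}{-515529 + 1282694} + 2399258\right) - 2606899 = \left(\frac{588015}{767165} + 2399258\right) - 2606899 = \left(588015 \cdot \frac{1}{767165} + 2399258\right) - 2606899 = \left(\frac{117603}{153433} + 2399258\right) - 2606899 = \frac{368125470317}{153433} - 2606899 = - \frac{31858863950}{153433}$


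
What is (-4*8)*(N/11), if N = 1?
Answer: -32/11 ≈ -2.9091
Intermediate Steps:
(-4*8)*(N/11) = (-4*8)*(1/11) = -32/11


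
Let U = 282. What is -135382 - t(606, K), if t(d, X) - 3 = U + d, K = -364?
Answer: -136273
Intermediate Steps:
t(d, X) = 285 + d (t(d, X) = 3 + (282 + d) = 285 + d)
-135382 - t(606, K) = -135382 - (285 + 606) = -135382 - 1*891 = -135382 - 891 = -136273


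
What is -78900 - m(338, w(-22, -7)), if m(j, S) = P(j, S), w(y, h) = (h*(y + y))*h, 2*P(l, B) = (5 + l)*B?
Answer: 290854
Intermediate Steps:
P(l, B) = B*(5 + l)/2 (P(l, B) = ((5 + l)*B)/2 = (B*(5 + l))/2 = B*(5 + l)/2)
w(y, h) = 2*y*h² (w(y, h) = (h*(2*y))*h = (2*h*y)*h = 2*y*h²)
m(j, S) = S*(5 + j)/2
-78900 - m(338, w(-22, -7)) = -78900 - 2*(-22)*(-7)²*(5 + 338)/2 = -78900 - 2*(-22)*49*343/2 = -78900 - (-2156)*343/2 = -78900 - 1*(-369754) = -78900 + 369754 = 290854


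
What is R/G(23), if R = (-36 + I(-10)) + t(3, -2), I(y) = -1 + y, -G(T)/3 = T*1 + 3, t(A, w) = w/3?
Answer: 11/18 ≈ 0.61111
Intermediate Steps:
t(A, w) = w/3 (t(A, w) = w*(⅓) = w/3)
G(T) = -9 - 3*T (G(T) = -3*(T*1 + 3) = -3*(T + 3) = -3*(3 + T) = -9 - 3*T)
R = -143/3 (R = (-36 + (-1 - 10)) + (⅓)*(-2) = (-36 - 11) - ⅔ = -47 - ⅔ = -143/3 ≈ -47.667)
R/G(23) = -143/(3*(-9 - 3*23)) = -143/(3*(-9 - 69)) = -143/3/(-78) = -143/3*(-1/78) = 11/18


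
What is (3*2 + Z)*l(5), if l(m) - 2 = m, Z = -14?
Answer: -56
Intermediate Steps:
l(m) = 2 + m
(3*2 + Z)*l(5) = (3*2 - 14)*(2 + 5) = (6 - 14)*7 = -8*7 = -56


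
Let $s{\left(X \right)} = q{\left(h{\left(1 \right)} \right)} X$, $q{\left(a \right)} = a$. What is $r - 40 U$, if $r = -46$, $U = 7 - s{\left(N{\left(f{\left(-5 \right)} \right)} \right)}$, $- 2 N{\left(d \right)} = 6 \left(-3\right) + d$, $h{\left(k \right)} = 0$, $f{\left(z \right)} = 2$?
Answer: $-326$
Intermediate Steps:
$N{\left(d \right)} = 9 - \frac{d}{2}$ ($N{\left(d \right)} = - \frac{6 \left(-3\right) + d}{2} = - \frac{-18 + d}{2} = 9 - \frac{d}{2}$)
$s{\left(X \right)} = 0$ ($s{\left(X \right)} = 0 X = 0$)
$U = 7$ ($U = 7 - 0 = 7 + 0 = 7$)
$r - 40 U = -46 - 280 = -326$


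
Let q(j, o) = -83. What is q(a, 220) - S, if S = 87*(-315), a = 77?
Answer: 27322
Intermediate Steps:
S = -27405
q(a, 220) - S = -83 - 1*(-27405) = -83 + 27405 = 27322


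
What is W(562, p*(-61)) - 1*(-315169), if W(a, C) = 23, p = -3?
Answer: 315192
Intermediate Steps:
W(562, p*(-61)) - 1*(-315169) = 23 - 1*(-315169) = 23 + 315169 = 315192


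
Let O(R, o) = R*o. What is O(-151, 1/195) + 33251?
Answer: 6483794/195 ≈ 33250.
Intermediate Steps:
O(-151, 1/195) + 33251 = -151/195 + 33251 = 6483794/195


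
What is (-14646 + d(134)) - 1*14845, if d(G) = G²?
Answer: -11535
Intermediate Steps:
(-14646 + d(134)) - 1*14845 = (-14646 + 134²) - 1*14845 = (-14646 + 17956) - 14845 = 3310 - 14845 = -11535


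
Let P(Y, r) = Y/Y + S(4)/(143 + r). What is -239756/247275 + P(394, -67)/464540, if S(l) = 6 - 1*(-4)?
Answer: -846457390459/873005376600 ≈ -0.96959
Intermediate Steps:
S(l) = 10 (S(l) = 6 + 4 = 10)
P(Y, r) = 1 + 10/(143 + r) (P(Y, r) = Y/Y + 10/(143 + r) = 1 + 10/(143 + r))
-239756/247275 + P(394, -67)/464540 = -239756/247275 + ((153 - 67)/(143 - 67))/464540 = -239756*1/247275 + (86/76)*(1/464540) = -239756/247275 + ((1/76)*86)*(1/464540) = -239756/247275 + (43/38)*(1/464540) = -239756/247275 + 43/17652520 = -846457390459/873005376600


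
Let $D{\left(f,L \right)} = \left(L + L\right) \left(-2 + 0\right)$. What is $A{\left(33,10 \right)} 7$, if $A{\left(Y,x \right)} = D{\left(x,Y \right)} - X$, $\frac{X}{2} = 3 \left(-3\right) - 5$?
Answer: $-728$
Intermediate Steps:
$D{\left(f,L \right)} = - 4 L$ ($D{\left(f,L \right)} = 2 L \left(-2\right) = - 4 L$)
$X = -28$ ($X = 2 \left(3 \left(-3\right) - 5\right) = 2 \left(-9 - 5\right) = 2 \left(-14\right) = -28$)
$A{\left(Y,x \right)} = 28 - 4 Y$ ($A{\left(Y,x \right)} = - 4 Y - -28 = - 4 Y + 28 = 28 - 4 Y$)
$A{\left(33,10 \right)} 7 = \left(28 - 132\right) 7 = \left(-104\right) 7 = -728$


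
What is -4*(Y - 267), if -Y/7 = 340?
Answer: 10588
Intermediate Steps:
Y = -2380 (Y = -7*340 = -2380)
-4*(Y - 267) = -4*(-2380 - 267) = -4*(-2647) = 10588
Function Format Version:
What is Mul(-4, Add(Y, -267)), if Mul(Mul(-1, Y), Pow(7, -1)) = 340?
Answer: 10588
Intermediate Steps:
Y = -2380 (Y = Mul(-7, 340) = -2380)
Mul(-4, Add(Y, -267)) = Mul(-4, Add(-2380, -267)) = Mul(-4, -2647) = 10588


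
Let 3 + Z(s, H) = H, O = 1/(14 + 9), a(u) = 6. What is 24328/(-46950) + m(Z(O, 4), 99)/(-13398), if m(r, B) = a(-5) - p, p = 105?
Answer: -4868159/9530850 ≈ -0.51078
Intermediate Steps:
O = 1/23 ≈ 0.043478
Z(s, H) = -3 + H
m(r, B) = -99 (m(r, B) = 6 - 1*105 = 6 - 105 = -99)
24328/(-46950) + m(Z(O, 4), 99)/(-13398) = 24328/(-46950) - 99/(-13398) = 24328*(-1/46950) - 99*(-1/13398) = -12164/23475 + 3/406 = -4868159/9530850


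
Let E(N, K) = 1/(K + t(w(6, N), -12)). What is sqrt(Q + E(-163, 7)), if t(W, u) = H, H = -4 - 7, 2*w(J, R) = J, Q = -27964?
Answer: I*sqrt(111857)/2 ≈ 167.23*I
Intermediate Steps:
w(J, R) = J/2
H = -11
t(W, u) = -11
E(N, K) = 1/(-11 + K) (E(N, K) = 1/(K - 11) = 1/(-11 + K))
sqrt(Q + E(-163, 7)) = sqrt(-27964 + 1/(-11 + 7)) = sqrt(-27964 + 1/(-4)) = sqrt(-27964 - 1/4) = sqrt(-111857/4) = I*sqrt(111857)/2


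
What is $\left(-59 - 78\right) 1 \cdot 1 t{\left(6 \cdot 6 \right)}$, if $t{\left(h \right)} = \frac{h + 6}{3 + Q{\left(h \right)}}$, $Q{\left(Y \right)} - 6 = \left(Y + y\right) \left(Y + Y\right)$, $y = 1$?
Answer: $- \frac{1918}{891} \approx -2.1526$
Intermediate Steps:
$Q{\left(Y \right)} = 6 + 2 Y \left(1 + Y\right)$ ($Q{\left(Y \right)} = 6 + \left(Y + 1\right) \left(Y + Y\right) = 6 + \left(1 + Y\right) 2 Y = 6 + 2 Y \left(1 + Y\right)$)
$t{\left(h \right)} = \frac{6 + h}{9 + 2 h + 2 h^{2}}$ ($t{\left(h \right)} = \frac{h + 6}{3 + \left(6 + 2 h + 2 h^{2}\right)} = \frac{6 + h}{9 + 2 h + 2 h^{2}}$)
$\left(-59 - 78\right) 1 \cdot 1 t{\left(6 \cdot 6 \right)} = \left(-59 - 78\right) 1 \cdot 1 \frac{6 + 6 \cdot 6}{9 + 2 \cdot 6 \cdot 6 + 2 \left(6 \cdot 6\right)^{2}} = - 137 \cdot 1 \frac{6 + 36}{9 + 2 \cdot 36 + 2 \cdot 36^{2}} = - 137 \cdot 1 \frac{1}{9 + 72 + 2 \cdot 1296} \cdot 42 = - 137 \cdot 1 \frac{1}{9 + 72 + 2592} \cdot 42 = - 137 \cdot 1 \cdot \frac{1}{2673} \cdot 42 = - 137 \cdot 1 \cdot \frac{14}{891} = \left(-137\right) \frac{14}{891} = - \frac{1918}{891}$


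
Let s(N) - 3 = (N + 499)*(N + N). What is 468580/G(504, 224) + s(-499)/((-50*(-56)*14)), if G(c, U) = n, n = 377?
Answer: 18368337131/14778400 ≈ 1242.9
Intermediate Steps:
G(c, U) = 377
s(N) = 3 + 2*N*(499 + N) (s(N) = 3 + (N + 499)*(N + N) = 3 + (499 + N)*(2*N) = 3 + 2*N*(499 + N))
468580/G(504, 224) + s(-499)/((-50*(-56)*14)) = 468580/377 + (3 + 2*(-499)² + 998*(-499))/((-50*(-56)*14)) = 468580*(1/377) + (3 + 2*249001 - 498002)/((2800*14)) = 468580/377 + (3 + 498002 - 498002)/39200 = 468580/377 + 3*(1/39200) = 468580/377 + 3/39200 = 18368337131/14778400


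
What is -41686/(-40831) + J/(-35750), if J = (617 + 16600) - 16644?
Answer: 77204123/76826750 ≈ 1.0049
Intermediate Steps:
J = 573 (J = 17217 - 16644 = 573)
-41686/(-40831) + J/(-35750) = -41686/(-40831) + 573/(-35750) = -41686*(-1/40831) + 573*(-1/35750) = 2194/2149 - 573/35750 = 77204123/76826750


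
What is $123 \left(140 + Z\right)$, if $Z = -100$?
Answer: $4920$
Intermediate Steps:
$123 \left(140 + Z\right) = 123 \left(140 - 100\right) = 123 \cdot 40 = 4920$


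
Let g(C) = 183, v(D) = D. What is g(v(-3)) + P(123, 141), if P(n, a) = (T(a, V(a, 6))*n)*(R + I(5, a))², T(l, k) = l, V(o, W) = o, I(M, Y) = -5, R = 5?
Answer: 183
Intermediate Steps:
P(n, a) = 0 (P(n, a) = (a*n)*(5 - 5)² = (a*n)*0² = (a*n)*0 = 0)
g(v(-3)) + P(123, 141) = 183 + 0 = 183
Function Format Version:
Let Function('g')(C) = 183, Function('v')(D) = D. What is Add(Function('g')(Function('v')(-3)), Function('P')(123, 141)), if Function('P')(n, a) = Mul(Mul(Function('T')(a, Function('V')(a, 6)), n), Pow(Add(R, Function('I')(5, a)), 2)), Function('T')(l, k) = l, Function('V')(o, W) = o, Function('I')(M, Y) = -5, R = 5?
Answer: 183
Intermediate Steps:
Function('P')(n, a) = 0 (Function('P')(n, a) = Mul(Mul(a, n), Pow(Add(5, -5), 2)) = Mul(Mul(a, n), Pow(0, 2)) = Mul(Mul(a, n), 0) = 0)
Add(Function('g')(Function('v')(-3)), Function('P')(123, 141)) = Add(183, 0) = 183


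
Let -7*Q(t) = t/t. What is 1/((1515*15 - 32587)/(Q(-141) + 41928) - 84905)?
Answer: -293495/24919262009 ≈ -1.1778e-5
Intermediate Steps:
Q(t) = -1/7 (Q(t) = -t/(7*t) = -1/7*1 = -1/7)
1/((1515*15 - 32587)/(Q(-141) + 41928) - 84905) = 1/((1515*15 - 32587)/(-1/7 + 41928) - 84905) = 1/((22725 - 32587)/(293495/7) - 84905) = 1/(-9862*7/293495 - 84905) = 1/(-69034/293495 - 84905) = 1/(-24919262009/293495) = -293495/24919262009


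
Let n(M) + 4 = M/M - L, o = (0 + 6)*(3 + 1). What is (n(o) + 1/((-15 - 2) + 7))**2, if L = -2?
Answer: 121/100 ≈ 1.2100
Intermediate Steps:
o = 24 (o = 6*4 = 24)
n(M) = -1 (n(M) = -4 + (M/M - 1*(-2)) = -4 + (1 + 2) = -4 + 3 = -1)
(n(o) + 1/((-15 - 2) + 7))**2 = (-1 + 1/((-15 - 2) + 7))**2 = (-1 + 1/(-17 + 7))**2 = (-1 + 1/(-10))**2 = (-1 - 1/10)**2 = (-11/10)**2 = 121/100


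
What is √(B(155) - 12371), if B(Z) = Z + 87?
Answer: I*√12129 ≈ 110.13*I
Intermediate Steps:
B(Z) = 87 + Z
√(B(155) - 12371) = √((87 + 155) - 12371) = √(242 - 12371) = √(-12129) = I*√12129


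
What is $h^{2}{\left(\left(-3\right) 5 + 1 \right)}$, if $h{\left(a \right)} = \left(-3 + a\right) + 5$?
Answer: $144$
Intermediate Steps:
$h{\left(a \right)} = 2 + a$
$h^{2}{\left(\left(-3\right) 5 + 1 \right)} = \left(2 + \left(\left(-3\right) 5 + 1\right)\right)^{2} = \left(2 + \left(-15 + 1\right)\right)^{2} = \left(2 - 14\right)^{2} = \left(-12\right)^{2} = 144$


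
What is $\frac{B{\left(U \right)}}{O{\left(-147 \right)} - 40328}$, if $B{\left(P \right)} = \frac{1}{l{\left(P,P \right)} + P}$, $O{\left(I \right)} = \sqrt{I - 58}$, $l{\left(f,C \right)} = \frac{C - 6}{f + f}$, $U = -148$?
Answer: $\frac{5968544}{35498293190503} + \frac{148 i \sqrt{205}}{35498293190503} \approx 1.6814 \cdot 10^{-7} + 5.9694 \cdot 10^{-11} i$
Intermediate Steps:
$l{\left(f,C \right)} = \frac{-6 + C}{2 f}$
$O{\left(I \right)} = \sqrt{-58 + I}$
$B{\left(P \right)} = \frac{1}{P + \frac{-6 + P}{2 P}}$ ($B{\left(P \right)} = \frac{1}{\frac{-6 + P}{2 P} + P} = \frac{1}{P + \frac{-6 + P}{2 P}}$)
$\frac{B{\left(U \right)}}{O{\left(-147 \right)} - 40328} = \frac{2 \left(-148\right) \frac{1}{-6 - 148 + 2 \left(-148\right)^{2}}}{\sqrt{-58 - 147} - 40328} = \frac{2 \left(-148\right) \frac{1}{-6 - 148 + 2 \cdot 21904}}{\sqrt{-205} - 40328} = \frac{2 \left(-148\right) \frac{1}{-6 - 148 + 43808}}{i \sqrt{205} - 40328} = \frac{2 \left(-148\right) \frac{1}{43654}}{-40328 + i \sqrt{205}} = - \frac{148}{21827 \left(-40328 + i \sqrt{205}\right)}$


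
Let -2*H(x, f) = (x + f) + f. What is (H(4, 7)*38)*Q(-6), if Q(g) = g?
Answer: 2052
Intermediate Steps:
H(x, f) = -f - x/2 (H(x, f) = -((x + f) + f)/2 = -((f + x) + f)/2 = -(x + 2*f)/2 = -f - x/2)
(H(4, 7)*38)*Q(-6) = ((-1*7 - ½*4)*38)*(-6) = ((-7 - 2)*38)*(-6) = -9*38*(-6) = -342*(-6) = 2052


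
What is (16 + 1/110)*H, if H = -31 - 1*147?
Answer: -156729/55 ≈ -2849.6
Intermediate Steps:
H = -178 (H = -31 - 147 = -178)
(16 + 1/110)*H = (16 + 1/110)*(-178) = (1761/110)*(-178) = -156729/55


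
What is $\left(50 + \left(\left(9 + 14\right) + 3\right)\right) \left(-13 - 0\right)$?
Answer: $-988$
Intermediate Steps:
$\left(50 + \left(\left(9 + 14\right) + 3\right)\right) \left(-13 - 0\right) = \left(50 + \left(23 + 3\right)\right) \left(-13 + 0\right) = \left(50 + 26\right) \left(-13\right) = 76 \left(-13\right) = -988$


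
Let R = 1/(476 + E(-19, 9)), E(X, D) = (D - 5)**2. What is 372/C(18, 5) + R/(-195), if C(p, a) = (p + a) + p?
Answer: 870479/95940 ≈ 9.0732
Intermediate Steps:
C(p, a) = a + 2*p (C(p, a) = (a + p) + p = a + 2*p)
E(X, D) = (-5 + D)**2
R = 1/492 (R = 1/(476 + (-5 + 9)**2) = 1/(476 + 4**2) = 1/(476 + 16) = 1/492 ≈ 0.0020325)
372/C(18, 5) + R/(-195) = 372/(5 + 2*18) + (1/492)/(-195) = 372/(5 + 36) + (1/492)*(-1/195) = 372/41 - 1/95940 = 870479/95940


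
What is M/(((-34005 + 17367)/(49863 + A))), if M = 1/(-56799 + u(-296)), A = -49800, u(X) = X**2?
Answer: -21/170911082 ≈ -1.2287e-7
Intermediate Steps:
M = 1/30817 (M = 1/(-56799 + (-296)**2) = 1/(-56799 + 87616) = 1/30817 ≈ 3.2450e-5)
M/(((-34005 + 17367)/(49863 + A))) = 1/(30817*(((-34005 + 17367)/(49863 - 49800)))) = 1/(30817*((-16638/63))) = 1/(30817*((-16638*1/63))) = 1/(30817*(-5546/21)) = (1/30817)*(-21/5546) = -21/170911082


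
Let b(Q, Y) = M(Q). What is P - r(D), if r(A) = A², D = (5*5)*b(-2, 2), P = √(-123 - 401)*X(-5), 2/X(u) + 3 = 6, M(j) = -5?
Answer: -15625 + 4*I*√131/3 ≈ -15625.0 + 15.261*I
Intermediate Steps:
X(u) = ⅔ (X(u) = 2/(-3 + 6) = 2/3 = 2*(⅓) = ⅔)
b(Q, Y) = -5
P = 4*I*√131/3 (P = √(-123 - 401)*(⅔) = √(-524)*(⅔) = (2*I*√131)*(⅔) = 4*I*√131/3 ≈ 15.261*I)
D = -125 (D = (5*5)*(-5) = 25*(-5) = -125)
P - r(D) = 4*I*√131/3 - 1*(-125)² = 4*I*√131/3 - 1*15625 = 4*I*√131/3 - 15625 = -15625 + 4*I*√131/3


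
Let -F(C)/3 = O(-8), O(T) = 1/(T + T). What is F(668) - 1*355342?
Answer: -5685469/16 ≈ -3.5534e+5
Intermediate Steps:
O(T) = 1/(2*T)
F(C) = 3/16 (F(C) = -3/(2*(-8)) = -3*(-1)/(2*8) = -3*(-1/16) = 3/16)
F(668) - 1*355342 = 3/16 - 1*355342 = 3/16 - 355342 = -5685469/16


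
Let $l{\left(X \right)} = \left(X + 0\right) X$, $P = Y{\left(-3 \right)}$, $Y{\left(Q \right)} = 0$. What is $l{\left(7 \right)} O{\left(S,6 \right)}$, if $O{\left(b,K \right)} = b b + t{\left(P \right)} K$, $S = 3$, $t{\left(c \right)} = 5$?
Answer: $1911$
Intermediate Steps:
$P = 0$
$l{\left(X \right)} = X^{2}$ ($l{\left(X \right)} = X X = X^{2}$)
$O{\left(b,K \right)} = b^{2} + 5 K$ ($O{\left(b,K \right)} = b b + 5 K = b^{2} + 5 K$)
$l{\left(7 \right)} O{\left(S,6 \right)} = 7^{2} \left(3^{2} + 5 \cdot 6\right) = 49 \left(9 + 30\right) = 49 \cdot 39 = 1911$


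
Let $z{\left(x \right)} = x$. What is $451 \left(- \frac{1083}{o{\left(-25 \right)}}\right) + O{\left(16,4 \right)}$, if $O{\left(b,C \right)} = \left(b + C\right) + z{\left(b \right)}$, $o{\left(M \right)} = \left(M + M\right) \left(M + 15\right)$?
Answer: $- \frac{470433}{500} \approx -940.87$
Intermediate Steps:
$o{\left(M \right)} = 2 M \left(15 + M\right)$
$O{\left(b,C \right)} = C + 2 b$ ($O{\left(b,C \right)} = \left(b + C\right) + b = \left(C + b\right) + b = C + 2 b$)
$451 \left(- \frac{1083}{o{\left(-25 \right)}}\right) + O{\left(16,4 \right)} = 451 \left(- \frac{1083}{2 \left(-25\right) \left(15 - 25\right)}\right) + \left(4 + 2 \cdot 16\right) = 451 \left(- \frac{1083}{2 \left(-25\right) \left(-10\right)}\right) + \left(4 + 32\right) = 451 \left(- \frac{1083}{500}\right) + 36 = - \frac{488433}{500} + 36 = - \frac{470433}{500}$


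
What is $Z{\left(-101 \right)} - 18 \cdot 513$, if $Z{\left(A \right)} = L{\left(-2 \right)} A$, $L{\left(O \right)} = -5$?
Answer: $-8729$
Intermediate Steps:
$Z{\left(A \right)} = - 5 A$
$Z{\left(-101 \right)} - 18 \cdot 513 = \left(-5\right) \left(-101\right) - 18 \cdot 513 = 505 - 9234 = -8729$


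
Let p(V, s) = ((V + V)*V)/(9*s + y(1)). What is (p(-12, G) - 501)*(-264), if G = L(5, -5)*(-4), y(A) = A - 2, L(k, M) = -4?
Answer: 1712520/13 ≈ 1.3173e+5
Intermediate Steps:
y(A) = -2 + A
G = 16 (G = -4*(-4) = 16)
p(V, s) = 2*V**2/(-1 + 9*s) (p(V, s) = ((V + V)*V)/(9*s + (-2 + 1)) = ((2*V)*V)/(9*s - 1) = (2*V**2)/(-1 + 9*s) = 2*V**2/(-1 + 9*s))
(p(-12, G) - 501)*(-264) = (2*(-12)**2/(-1 + 9*16) - 501)*(-264) = (2*144/(-1 + 144) - 501)*(-264) = (2*144/143 - 501)*(-264) = (2*144*(1/143) - 501)*(-264) = (288/143 - 501)*(-264) = -71355/143*(-264) = 1712520/13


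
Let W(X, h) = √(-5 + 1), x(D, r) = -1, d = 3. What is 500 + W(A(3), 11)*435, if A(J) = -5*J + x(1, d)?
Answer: 500 + 870*I ≈ 500.0 + 870.0*I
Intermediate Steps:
A(J) = -1 - 5*J (A(J) = -5*J - 1 = -1 - 5*J)
W(X, h) = 2*I (W(X, h) = √(-4) = 2*I)
500 + W(A(3), 11)*435 = 500 + (2*I)*435 = 500 + 870*I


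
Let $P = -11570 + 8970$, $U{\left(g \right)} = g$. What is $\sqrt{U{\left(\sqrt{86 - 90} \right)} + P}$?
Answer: $\sqrt{-2600 + 2 i} \approx 0.0196 + 50.99 i$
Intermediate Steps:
$P = -2600$
$\sqrt{U{\left(\sqrt{86 - 90} \right)} + P} = \sqrt{\sqrt{86 - 90} - 2600} = \sqrt{\sqrt{-4} - 2600} = \sqrt{2 i - 2600} = \sqrt{-2600 + 2 i}$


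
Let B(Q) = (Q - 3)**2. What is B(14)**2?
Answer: 14641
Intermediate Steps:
B(Q) = (-3 + Q)**2
B(14)**2 = ((-3 + 14)**2)**2 = (11**2)**2 = 121**2 = 14641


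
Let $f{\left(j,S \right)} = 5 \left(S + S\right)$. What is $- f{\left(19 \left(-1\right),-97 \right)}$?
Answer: $970$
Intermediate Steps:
$f{\left(j,S \right)} = 10 S$ ($f{\left(j,S \right)} = 5 \cdot 2 S = 10 S$)
$- f{\left(19 \left(-1\right),-97 \right)} = - 10 \left(-97\right) = \left(-1\right) \left(-970\right) = 970$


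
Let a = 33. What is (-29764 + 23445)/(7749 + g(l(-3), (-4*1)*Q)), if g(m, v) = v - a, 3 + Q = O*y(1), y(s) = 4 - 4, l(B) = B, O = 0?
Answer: -6319/7728 ≈ -0.81768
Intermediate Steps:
y(s) = 0
Q = -3 (Q = -3 + 0*0 = -3 + 0 = -3)
g(m, v) = -33 + v (g(m, v) = v - 1*33 = v - 33 = -33 + v)
(-29764 + 23445)/(7749 + g(l(-3), (-4*1)*Q)) = (-29764 + 23445)/(7749 + (-33 - 4*1*(-3))) = -6319/(7749 + (-33 - 4*(-3))) = -6319/(7749 + (-33 + 12)) = -6319/(7749 - 21) = -6319/7728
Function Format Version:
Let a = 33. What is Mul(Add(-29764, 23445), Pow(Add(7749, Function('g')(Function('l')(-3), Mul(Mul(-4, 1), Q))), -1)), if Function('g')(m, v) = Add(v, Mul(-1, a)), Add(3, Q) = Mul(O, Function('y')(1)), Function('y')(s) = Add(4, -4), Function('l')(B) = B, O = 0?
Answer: Rational(-6319, 7728) ≈ -0.81768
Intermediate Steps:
Function('y')(s) = 0
Q = -3 (Q = Add(-3, Mul(0, 0)) = Add(-3, 0) = -3)
Function('g')(m, v) = Add(-33, v) (Function('g')(m, v) = Add(v, Mul(-1, 33)) = Add(v, -33) = Add(-33, v))
Mul(Add(-29764, 23445), Pow(Add(7749, Function('g')(Function('l')(-3), Mul(Mul(-4, 1), Q))), -1)) = Mul(Add(-29764, 23445), Pow(Add(7749, Add(-33, Mul(Mul(-4, 1), -3))), -1)) = Mul(-6319, Pow(Add(7749, Add(-33, Mul(-4, -3))), -1)) = Mul(-6319, Pow(Add(7749, Add(-33, 12)), -1)) = Mul(-6319, Pow(Add(7749, -21), -1)) = Mul(-6319, Pow(7728, -1)) = Mul(-6319, Rational(1, 7728)) = Rational(-6319, 7728)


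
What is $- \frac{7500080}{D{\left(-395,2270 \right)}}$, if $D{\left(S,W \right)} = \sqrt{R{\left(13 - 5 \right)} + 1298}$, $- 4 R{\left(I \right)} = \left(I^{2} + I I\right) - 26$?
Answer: $- \frac{1500016 \sqrt{5090}}{509} \approx -2.1025 \cdot 10^{5}$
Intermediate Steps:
$R{\left(I \right)} = \frac{13}{2} - \frac{I^{2}}{2}$ ($R{\left(I \right)} = - \frac{\left(I^{2} + I I\right) - 26}{4} = - \frac{\left(I^{2} + I^{2}\right) - 26}{4} = - \frac{2 I^{2} - 26}{4} = - \frac{-26 + 2 I^{2}}{4} = \frac{13}{2} - \frac{I^{2}}{2}$)
$D{\left(S,W \right)} = \frac{\sqrt{5090}}{2}$ ($D{\left(S,W \right)} = \sqrt{\left(\frac{13}{2} - \frac{\left(13 - 5\right)^{2}}{2}\right) + 1298} = \sqrt{\left(\frac{13}{2} - \frac{8^{2}}{2}\right) + 1298} = \sqrt{\left(\frac{13}{2} - 32\right) + 1298} = \sqrt{- \frac{51}{2} + 1298} = \sqrt{\frac{2545}{2}} = \frac{\sqrt{5090}}{2}$)
$- \frac{7500080}{D{\left(-395,2270 \right)}} = - \frac{7500080}{\frac{1}{2} \sqrt{5090}} = - 7500080 \frac{\sqrt{5090}}{2545} = - \frac{1500016 \sqrt{5090}}{509}$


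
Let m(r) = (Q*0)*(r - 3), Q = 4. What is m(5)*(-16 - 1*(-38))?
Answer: 0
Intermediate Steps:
m(r) = 0 (m(r) = (4*0)*(r - 3) = 0*(-3 + r) = 0)
m(5)*(-16 - 1*(-38)) = 0*(-16 - 1*(-38)) = 0*(-16 + 38) = 0*22 = 0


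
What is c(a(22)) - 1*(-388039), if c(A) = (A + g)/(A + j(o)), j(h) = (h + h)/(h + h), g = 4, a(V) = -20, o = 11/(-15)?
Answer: 7372757/19 ≈ 3.8804e+5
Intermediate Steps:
o = -11/15 (o = 11*(-1/15) = -11/15 ≈ -0.73333)
j(h) = 1 (j(h) = (2*h)/((2*h)) = (2*h)*(1/(2*h)) = 1)
c(A) = (4 + A)/(1 + A) (c(A) = (A + 4)/(A + 1) = (4 + A)/(1 + A))
c(a(22)) - 1*(-388039) = (4 - 20)/(1 - 20) - 1*(-388039) = -16/(-19) + 388039 = -1/19*(-16) + 388039 = 16/19 + 388039 = 7372757/19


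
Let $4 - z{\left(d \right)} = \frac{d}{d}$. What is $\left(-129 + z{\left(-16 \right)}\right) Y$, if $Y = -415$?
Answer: $52290$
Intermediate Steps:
$z{\left(d \right)} = 3$ ($z{\left(d \right)} = 4 - \frac{d}{d} = 4 - 1 = 3$)
$\left(-129 + z{\left(-16 \right)}\right) Y = \left(-129 + 3\right) \left(-415\right) = \left(-126\right) \left(-415\right) = 52290$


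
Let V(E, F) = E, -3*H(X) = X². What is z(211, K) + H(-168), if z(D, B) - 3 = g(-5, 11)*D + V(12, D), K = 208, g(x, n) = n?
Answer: -7072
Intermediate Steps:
H(X) = -X²/3
z(D, B) = 15 + 11*D (z(D, B) = 3 + (11*D + 12) = 3 + (12 + 11*D) = 15 + 11*D)
z(211, K) + H(-168) = (15 + 11*211) - ⅓*(-168)² = (15 + 2321) - ⅓*28224 = 2336 - 9408 = -7072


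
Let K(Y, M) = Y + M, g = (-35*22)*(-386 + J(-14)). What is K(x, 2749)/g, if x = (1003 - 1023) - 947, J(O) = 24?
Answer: 81/12670 ≈ 0.0063931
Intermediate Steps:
x = -967 (x = -20 - 947 = -967)
g = 278740 (g = (-35*22)*(-386 + 24) = -770*(-362) = 278740)
K(Y, M) = M + Y
K(x, 2749)/g = (2749 - 967)/278740 = 1782*(1/278740) = 81/12670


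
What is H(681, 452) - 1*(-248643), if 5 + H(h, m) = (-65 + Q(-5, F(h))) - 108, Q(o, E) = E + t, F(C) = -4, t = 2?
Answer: 248463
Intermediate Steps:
Q(o, E) = 2 + E (Q(o, E) = E + 2 = 2 + E)
H(h, m) = -180 (H(h, m) = -5 + ((-65 + (2 - 4)) - 108) = -5 + ((-65 - 2) - 108) = -5 + (-67 - 108) = -5 - 175 = -180)
H(681, 452) - 1*(-248643) = -180 - 1*(-248643) = -180 + 248643 = 248463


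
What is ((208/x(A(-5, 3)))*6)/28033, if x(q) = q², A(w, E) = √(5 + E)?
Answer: 156/28033 ≈ 0.0055649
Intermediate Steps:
((208/x(A(-5, 3)))*6)/28033 = ((208/((√(5 + 3))²))*6)/28033 = ((208/((√8)²))*6)*(1/28033) = ((208/((2*√2)²))*6)*(1/28033) = ((208/8)*6)*(1/28033) = ((208*(⅛))*6)*(1/28033) = (26*6)*(1/28033) = 156*(1/28033) = 156/28033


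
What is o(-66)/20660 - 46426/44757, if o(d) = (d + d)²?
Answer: -44828798/231169905 ≈ -0.19392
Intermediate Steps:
o(d) = 4*d² (o(d) = (2*d)² = 4*d²)
o(-66)/20660 - 46426/44757 = (4*(-66)²)/20660 - 46426/44757 = (4*4356)*(1/20660) - 46426*1/44757 = 17424*(1/20660) - 46426/44757 = 4356/5165 - 46426/44757 = -44828798/231169905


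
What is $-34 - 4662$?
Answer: $-4696$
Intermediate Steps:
$-34 - 4662 = -4696$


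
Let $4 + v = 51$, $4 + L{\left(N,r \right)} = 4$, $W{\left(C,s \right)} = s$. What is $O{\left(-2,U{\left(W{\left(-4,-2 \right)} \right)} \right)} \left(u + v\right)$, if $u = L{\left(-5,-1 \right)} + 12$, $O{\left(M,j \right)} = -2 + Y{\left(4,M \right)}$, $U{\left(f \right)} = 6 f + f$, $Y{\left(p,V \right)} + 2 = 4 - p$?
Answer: $-236$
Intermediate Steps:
$Y{\left(p,V \right)} = 2 - p$ ($Y{\left(p,V \right)} = -2 - \left(-4 + p\right) = 2 - p$)
$U{\left(f \right)} = 7 f$
$L{\left(N,r \right)} = 0$ ($L{\left(N,r \right)} = -4 + 4 = 0$)
$v = 47$ ($v = -4 + 51 = 47$)
$O{\left(M,j \right)} = -4$ ($O{\left(M,j \right)} = -2 + \left(2 - 4\right) = -2 - 2 = -4$)
$u = 12$ ($u = 0 + 12 = 12$)
$O{\left(-2,U{\left(W{\left(-4,-2 \right)} \right)} \right)} \left(u + v\right) = - 4 \left(12 + 47\right) = \left(-4\right) 59 = -236$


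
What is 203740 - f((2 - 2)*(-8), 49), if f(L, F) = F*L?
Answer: 203740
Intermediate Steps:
203740 - f((2 - 2)*(-8), 49) = 203740 - 49*(2 - 2)*(-8) = 203740 - 49*0*(-8) = 203740 - 49*0 = 203740 - 1*0 = 203740 + 0 = 203740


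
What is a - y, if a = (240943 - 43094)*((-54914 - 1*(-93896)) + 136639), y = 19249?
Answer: 34746419980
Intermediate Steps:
a = 34746439229 (a = 197849*((-54914 + 93896) + 136639) = 197849*(38982 + 136639) = 197849*175621 = 34746439229)
a - y = 34746439229 - 1*19249 = 34746439229 - 19249 = 34746419980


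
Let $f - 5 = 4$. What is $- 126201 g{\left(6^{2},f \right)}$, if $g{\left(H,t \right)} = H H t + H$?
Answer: $-1476551700$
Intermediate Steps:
$f = 9$ ($f = 5 + 4 = 9$)
$g{\left(H,t \right)} = H + t H^{2}$ ($g{\left(H,t \right)} = H^{2} t + H = t H^{2} + H = H + t H^{2}$)
$- 126201 g{\left(6^{2},f \right)} = - 126201 \cdot 6^{2} \left(1 + 6^{2} \cdot 9\right) = - 126201 \cdot 36 \left(1 + 36 \cdot 9\right) = - 126201 \cdot 36 \left(1 + 324\right) = - 126201 \cdot 36 \cdot 325 = \left(-126201\right) 11700 = -1476551700$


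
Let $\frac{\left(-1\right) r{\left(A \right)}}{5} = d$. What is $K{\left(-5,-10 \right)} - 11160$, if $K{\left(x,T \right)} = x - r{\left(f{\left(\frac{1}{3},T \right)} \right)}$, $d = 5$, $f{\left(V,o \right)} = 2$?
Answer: $-11140$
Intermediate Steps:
$r{\left(A \right)} = -25$ ($r{\left(A \right)} = \left(-5\right) 5 = -25$)
$K{\left(x,T \right)} = 25 + x$ ($K{\left(x,T \right)} = x - -25 = x + 25 = 25 + x$)
$K{\left(-5,-10 \right)} - 11160 = \left(25 - 5\right) - 11160 = 20 - 11160 = -11140$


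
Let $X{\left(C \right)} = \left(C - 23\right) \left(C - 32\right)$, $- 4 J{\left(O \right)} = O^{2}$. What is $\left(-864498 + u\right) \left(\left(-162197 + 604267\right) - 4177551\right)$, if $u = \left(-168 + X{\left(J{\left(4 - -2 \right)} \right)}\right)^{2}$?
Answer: $-1659442608478$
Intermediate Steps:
$J{\left(O \right)} = - \frac{O^{2}}{4}$
$X{\left(C \right)} = \left(-32 + C\right) \left(-23 + C\right)$ ($X{\left(C \right)} = \left(-23 + C\right) \left(-32 + C\right) = \left(-32 + C\right) \left(-23 + C\right)$)
$u = 1308736$ ($u = \left(-168 + \left(736 + \left(- \frac{\left(4 - -2\right)^{2}}{4}\right)^{2} - 55 \left(- \frac{\left(4 - -2\right)^{2}}{4}\right)\right)\right)^{2} = \left(-168 + \left(736 + \left(- \frac{\left(4 + 2\right)^{2}}{4}\right)^{2} - 55 \left(- \frac{\left(4 + 2\right)^{2}}{4}\right)\right)\right)^{2} = \left(-168 + \left(736 + \left(- \frac{6^{2}}{4}\right)^{2} - 55 \left(- \frac{6^{2}}{4}\right)\right)\right)^{2} = \left(-168 + \left(736 + \left(\left(- \frac{1}{4}\right) 36\right)^{2} - 55 \left(\left(- \frac{1}{4}\right) 36\right)\right)\right)^{2} = \left(-168 + \left(736 + \left(-9\right)^{2} - -495\right)\right)^{2} = \left(-168 + \left(736 + 81 + 495\right)\right)^{2} = \left(-168 + 1312\right)^{2} = 1144^{2} = 1308736$)
$\left(-864498 + u\right) \left(\left(-162197 + 604267\right) - 4177551\right) = \left(-864498 + 1308736\right) \left(\left(-162197 + 604267\right) - 4177551\right) = 444238 \left(442070 - 4177551\right) = 444238 \left(-3735481\right) = -1659442608478$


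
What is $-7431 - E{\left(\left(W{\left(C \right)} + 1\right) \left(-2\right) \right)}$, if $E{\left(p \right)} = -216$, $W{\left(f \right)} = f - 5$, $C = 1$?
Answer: $-7215$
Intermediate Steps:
$W{\left(f \right)} = -5 + f$ ($W{\left(f \right)} = f - 5 = -5 + f$)
$-7431 - E{\left(\left(W{\left(C \right)} + 1\right) \left(-2\right) \right)} = -7431 - -216 = -7431 + 216 = -7215$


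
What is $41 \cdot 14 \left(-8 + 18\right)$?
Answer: $5740$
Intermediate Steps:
$41 \cdot 14 \left(-8 + 18\right) = 574 \cdot 10 = 5740$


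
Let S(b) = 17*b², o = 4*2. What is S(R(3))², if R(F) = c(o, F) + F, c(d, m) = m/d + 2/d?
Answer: 204404209/4096 ≈ 49903.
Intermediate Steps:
o = 8
c(d, m) = 2/d + m/d
R(F) = ¼ + 9*F/8 (R(F) = (2 + F)/8 + F = (¼ + F/8) + F = ¼ + 9*F/8)
S(R(3))² = (17*(¼ + (9/8)*3)²)² = (17*(¼ + 27/8)²)² = (17*(29/8)²)² = (17*(841/64))² = (14297/64)² = 204404209/4096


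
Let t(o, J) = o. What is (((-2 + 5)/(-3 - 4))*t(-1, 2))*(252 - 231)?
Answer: 9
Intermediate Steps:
(((-2 + 5)/(-3 - 4))*t(-1, 2))*(252 - 231) = (((-2 + 5)/(-3 - 4))*(-1))*(252 - 231) = ((3/(-7))*(-1))*21 = ((3*(-⅐))*(-1))*21 = -3/7*(-1)*21 = (3/7)*21 = 9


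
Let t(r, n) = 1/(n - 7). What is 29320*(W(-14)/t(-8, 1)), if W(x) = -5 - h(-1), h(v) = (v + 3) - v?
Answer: 1407360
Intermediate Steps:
t(r, n) = 1/(-7 + n)
h(v) = 3 (h(v) = (3 + v) - v = 3)
W(x) = -8 (W(x) = -5 - 1*3 = -5 - 3 = -8)
29320*(W(-14)/t(-8, 1)) = 29320*(-8/(1/(-7 + 1))) = 29320*(-8/(1/(-6))) = 29320*(-8/(-⅙)) = 29320*(-8*(-6)) = 29320*48 = 1407360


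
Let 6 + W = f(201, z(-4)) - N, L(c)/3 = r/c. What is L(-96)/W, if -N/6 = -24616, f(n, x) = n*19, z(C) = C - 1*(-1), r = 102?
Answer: 17/767376 ≈ 2.2153e-5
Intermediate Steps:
z(C) = 1 + C (z(C) = C + 1 = 1 + C)
L(c) = 306/c (L(c) = 3*(102/c) = 306/c)
f(n, x) = 19*n
N = 147696 (N = -6*(-24616) = 147696)
W = -143883 (W = -6 + (19*201 - 1*147696) = -6 + (3819 - 147696) = -6 - 143877 = -143883)
L(-96)/W = (306/(-96))/(-143883) = (306*(-1/96))*(-1/143883) = -51/16*(-1/143883) = 17/767376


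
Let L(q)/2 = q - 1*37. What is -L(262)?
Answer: -450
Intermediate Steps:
L(q) = -74 + 2*q (L(q) = 2*(q - 1*37) = 2*(q - 37) = 2*(-37 + q) = -74 + 2*q)
-L(262) = -(-74 + 2*262) = -(-74 + 524) = -1*450 = -450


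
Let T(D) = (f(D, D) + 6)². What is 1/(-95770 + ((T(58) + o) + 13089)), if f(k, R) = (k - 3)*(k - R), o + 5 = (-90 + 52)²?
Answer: -1/81206 ≈ -1.2314e-5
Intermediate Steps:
o = 1439 (o = -5 + (-90 + 52)² = -5 + (-38)² = -5 + 1444 = 1439)
f(k, R) = (-3 + k)*(k - R)
T(D) = 36 (T(D) = ((D² - 3*D + 3*D - D*D) + 6)² = ((D² - 3*D + 3*D - D²) + 6)² = (0 + 6)² = 6² = 36)
1/(-95770 + ((T(58) + o) + 13089)) = 1/(-95770 + ((36 + 1439) + 13089)) = 1/(-95770 + (1475 + 13089)) = 1/(-95770 + 14564) = 1/(-81206) = -1/81206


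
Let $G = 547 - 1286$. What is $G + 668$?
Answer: $-71$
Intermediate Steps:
$G = -739$ ($G = 547 - 1286 = -739$)
$G + 668 = -739 + 668 = -71$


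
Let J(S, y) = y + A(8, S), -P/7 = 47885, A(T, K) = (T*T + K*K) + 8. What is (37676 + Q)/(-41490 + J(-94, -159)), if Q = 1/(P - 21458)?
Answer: -13437258427/11677175873 ≈ -1.1507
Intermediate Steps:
A(T, K) = 8 + K**2 + T**2 (A(T, K) = (T**2 + K**2) + 8 = (K**2 + T**2) + 8 = 8 + K**2 + T**2)
P = -335195 (P = -7*47885 = -335195)
Q = -1/356653 (Q = 1/(-335195 - 21458) = 1/(-356653) = -1/356653 ≈ -2.8038e-6)
J(S, y) = 72 + y + S**2 (J(S, y) = y + (8 + S**2 + 8**2) = y + (8 + S**2 + 64) = y + (72 + S**2) = 72 + y + S**2)
(37676 + Q)/(-41490 + J(-94, -159)) = (37676 - 1/356653)/(-41490 + (72 - 159 + (-94)**2)) = 13437258427/(356653*(-41490 + (72 - 159 + 8836))) = 13437258427/(356653*(-41490 + 8749)) = (13437258427/356653)/(-32741) = (13437258427/356653)*(-1/32741) = -13437258427/11677175873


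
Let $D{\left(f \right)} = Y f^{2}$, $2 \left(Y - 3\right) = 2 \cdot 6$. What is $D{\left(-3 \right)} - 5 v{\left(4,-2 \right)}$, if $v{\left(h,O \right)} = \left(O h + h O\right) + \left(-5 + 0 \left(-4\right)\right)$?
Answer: $186$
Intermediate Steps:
$v{\left(h,O \right)} = -5 + 2 O h$ ($v{\left(h,O \right)} = \left(O h + O h\right) + \left(-5 + 0\right) = 2 O h - 5 = -5 + 2 O h$)
$Y = 9$ ($Y = 3 + \frac{2 \cdot 6}{2} = 3 + \frac{1}{2} \cdot 12 = 3 + 6 = 9$)
$D{\left(f \right)} = 9 f^{2}$
$D{\left(-3 \right)} - 5 v{\left(4,-2 \right)} = 9 \left(-3\right)^{2} - 5 \left(-5 + 2 \left(-2\right) 4\right) = 9 \cdot 9 - 5 \left(-5 - 16\right) = 81 - -105 = 81 + 105 = 186$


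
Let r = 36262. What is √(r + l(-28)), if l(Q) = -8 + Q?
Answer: √36226 ≈ 190.33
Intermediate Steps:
√(r + l(-28)) = √(36262 + (-8 - 28)) = √(36262 - 36) = √36226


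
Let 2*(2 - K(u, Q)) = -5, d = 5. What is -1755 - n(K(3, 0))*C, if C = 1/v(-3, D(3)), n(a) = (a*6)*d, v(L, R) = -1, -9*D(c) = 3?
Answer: -1620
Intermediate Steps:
K(u, Q) = 9/2 (K(u, Q) = 2 - ½*(-5) = 2 + 5/2 = 9/2)
D(c) = -⅓ (D(c) = -⅑*3 = -⅓)
n(a) = 30*a (n(a) = (a*6)*5 = (6*a)*5 = 30*a)
C = -1 (C = 1/(-1) = -1)
-1755 - n(K(3, 0))*C = -1755 - 30*(9/2)*(-1) = -1755 - 135*(-1) = -1755 - 1*(-135) = -1755 + 135 = -1620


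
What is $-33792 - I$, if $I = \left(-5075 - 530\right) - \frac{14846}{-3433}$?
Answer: $- \frac{96780817}{3433} \approx -28191.0$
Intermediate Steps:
$I = - \frac{19227119}{3433}$ ($I = -5605 - - \frac{14846}{3433} = -5605 + \frac{14846}{3433} = - \frac{19227119}{3433} \approx -5600.7$)
$-33792 - I = -33792 - - \frac{19227119}{3433} = -33792 + \frac{19227119}{3433} = - \frac{96780817}{3433}$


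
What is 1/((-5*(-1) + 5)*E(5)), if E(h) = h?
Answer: 1/50 ≈ 0.020000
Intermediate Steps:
1/((-5*(-1) + 5)*E(5)) = 1/((-5*(-1) + 5)*5) = 1/((5 + 5)*5) = 1/(10*5) = 1/50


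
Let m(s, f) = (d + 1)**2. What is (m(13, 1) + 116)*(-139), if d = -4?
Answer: -17375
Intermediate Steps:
m(s, f) = 9 (m(s, f) = (-4 + 1)**2 = (-3)**2 = 9)
(m(13, 1) + 116)*(-139) = (9 + 116)*(-139) = 125*(-139) = -17375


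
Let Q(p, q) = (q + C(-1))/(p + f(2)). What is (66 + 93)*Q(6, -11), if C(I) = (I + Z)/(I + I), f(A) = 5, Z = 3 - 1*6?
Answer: -1431/11 ≈ -130.09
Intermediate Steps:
Z = -3 (Z = 3 - 6 = -3)
C(I) = (-3 + I)/(2*I) (C(I) = (I - 3)/(I + I) = (-3 + I)/((2*I)) = (-3 + I)*(1/(2*I)) = (-3 + I)/(2*I))
Q(p, q) = (2 + q)/(5 + p) (Q(p, q) = (q + (½)*(-3 - 1)/(-1))/(p + 5) = (q + (½)*(-1)*(-4))/(5 + p) = (q + 2)/(5 + p) = (2 + q)/(5 + p))
(66 + 93)*Q(6, -11) = (66 + 93)*((2 - 11)/(5 + 6)) = 159*(-9/11) = -1431/11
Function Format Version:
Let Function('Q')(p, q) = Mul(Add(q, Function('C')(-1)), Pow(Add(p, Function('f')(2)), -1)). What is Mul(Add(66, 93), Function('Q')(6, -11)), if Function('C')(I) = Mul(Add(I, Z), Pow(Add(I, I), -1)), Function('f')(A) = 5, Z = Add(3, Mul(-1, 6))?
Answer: Rational(-1431, 11) ≈ -130.09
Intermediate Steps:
Z = -3 (Z = Add(3, -6) = -3)
Function('C')(I) = Mul(Rational(1, 2), Pow(I, -1), Add(-3, I)) (Function('C')(I) = Mul(Add(I, -3), Pow(Add(I, I), -1)) = Mul(Add(-3, I), Pow(Mul(2, I), -1)) = Mul(Add(-3, I), Mul(Rational(1, 2), Pow(I, -1))) = Mul(Rational(1, 2), Pow(I, -1), Add(-3, I)))
Function('Q')(p, q) = Mul(Pow(Add(5, p), -1), Add(2, q)) (Function('Q')(p, q) = Mul(Add(q, Mul(Rational(1, 2), Pow(-1, -1), Add(-3, -1))), Pow(Add(p, 5), -1)) = Mul(Add(q, Mul(Rational(1, 2), -1, -4)), Pow(Add(5, p), -1)) = Mul(Add(q, 2), Pow(Add(5, p), -1)) = Mul(Add(2, q), Pow(Add(5, p), -1)) = Mul(Pow(Add(5, p), -1), Add(2, q)))
Mul(Add(66, 93), Function('Q')(6, -11)) = Mul(Add(66, 93), Mul(Pow(Add(5, 6), -1), Add(2, -11))) = Mul(159, Mul(Pow(11, -1), -9)) = Mul(159, Mul(Rational(1, 11), -9)) = Mul(159, Rational(-9, 11)) = Rational(-1431, 11)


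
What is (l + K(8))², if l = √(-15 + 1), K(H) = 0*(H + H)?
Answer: -14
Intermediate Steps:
K(H) = 0 (K(H) = 0*(2*H) = 0)
l = I*√14 (l = √(-14) = I*√14 ≈ 3.7417*I)
(l + K(8))² = (I*√14 + 0)² = (I*√14)² = -14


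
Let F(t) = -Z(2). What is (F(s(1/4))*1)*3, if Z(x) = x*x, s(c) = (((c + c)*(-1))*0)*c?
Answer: -12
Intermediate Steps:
s(c) = 0 (s(c) = (((2*c)*(-1))*0)*c = (-2*c*0)*c = 0*c = 0)
Z(x) = x²
F(t) = -4 (F(t) = -1*2² = -1*4 = -4)
(F(s(1/4))*1)*3 = -4*1*3 = -4*3 = -12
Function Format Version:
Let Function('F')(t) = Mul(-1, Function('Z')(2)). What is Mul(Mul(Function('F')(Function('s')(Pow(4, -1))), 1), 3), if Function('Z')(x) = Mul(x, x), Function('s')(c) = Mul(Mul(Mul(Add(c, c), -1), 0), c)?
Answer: -12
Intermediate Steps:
Function('s')(c) = 0 (Function('s')(c) = Mul(Mul(Mul(Mul(2, c), -1), 0), c) = Mul(Mul(Mul(-2, c), 0), c) = Mul(0, c) = 0)
Function('Z')(x) = Pow(x, 2)
Function('F')(t) = -4 (Function('F')(t) = Mul(-1, Pow(2, 2)) = Mul(-1, 4) = -4)
Mul(Mul(Function('F')(Function('s')(Pow(4, -1))), 1), 3) = Mul(Mul(-4, 1), 3) = Mul(-4, 3) = -12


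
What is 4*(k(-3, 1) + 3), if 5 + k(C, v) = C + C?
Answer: -32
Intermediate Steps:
k(C, v) = -5 + 2*C (k(C, v) = -5 + (C + C) = -5 + 2*C)
4*(k(-3, 1) + 3) = 4*((-5 + 2*(-3)) + 3) = 4*((-5 - 6) + 3) = 4*(-11 + 3) = 4*(-8) = -32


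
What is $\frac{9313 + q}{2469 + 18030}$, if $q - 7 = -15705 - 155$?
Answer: $- \frac{2180}{6833} \approx -0.31904$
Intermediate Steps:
$q = -15853$ ($q = 7 - 15860 = -15853$)
$\frac{9313 + q}{2469 + 18030} = \frac{9313 - 15853}{2469 + 18030} = - \frac{6540}{20499} = \left(-6540\right) \frac{1}{20499} = - \frac{2180}{6833}$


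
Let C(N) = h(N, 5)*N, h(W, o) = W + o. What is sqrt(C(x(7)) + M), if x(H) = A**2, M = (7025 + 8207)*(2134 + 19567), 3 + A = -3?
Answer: 2*sqrt(82637777) ≈ 18181.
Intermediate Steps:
A = -6 (A = -3 - 3 = -6)
M = 330549632 (M = 15232*21701 = 330549632)
x(H) = 36 (x(H) = (-6)**2 = 36)
C(N) = N*(5 + N) (C(N) = (N + 5)*N = (5 + N)*N = N*(5 + N))
sqrt(C(x(7)) + M) = sqrt(36*(5 + 36) + 330549632) = sqrt(36*41 + 330549632) = sqrt(1476 + 330549632) = sqrt(330551108) = 2*sqrt(82637777)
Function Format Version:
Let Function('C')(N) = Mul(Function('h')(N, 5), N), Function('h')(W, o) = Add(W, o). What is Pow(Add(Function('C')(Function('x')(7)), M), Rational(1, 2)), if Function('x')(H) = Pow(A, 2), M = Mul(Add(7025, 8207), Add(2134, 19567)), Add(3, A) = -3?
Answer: Mul(2, Pow(82637777, Rational(1, 2))) ≈ 18181.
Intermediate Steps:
A = -6 (A = Add(-3, -3) = -6)
M = 330549632 (M = Mul(15232, 21701) = 330549632)
Function('x')(H) = 36 (Function('x')(H) = Pow(-6, 2) = 36)
Function('C')(N) = Mul(N, Add(5, N)) (Function('C')(N) = Mul(Add(N, 5), N) = Mul(Add(5, N), N) = Mul(N, Add(5, N)))
Pow(Add(Function('C')(Function('x')(7)), M), Rational(1, 2)) = Pow(Add(Mul(36, Add(5, 36)), 330549632), Rational(1, 2)) = Pow(Add(Mul(36, 41), 330549632), Rational(1, 2)) = Pow(Add(1476, 330549632), Rational(1, 2)) = Pow(330551108, Rational(1, 2)) = Mul(2, Pow(82637777, Rational(1, 2)))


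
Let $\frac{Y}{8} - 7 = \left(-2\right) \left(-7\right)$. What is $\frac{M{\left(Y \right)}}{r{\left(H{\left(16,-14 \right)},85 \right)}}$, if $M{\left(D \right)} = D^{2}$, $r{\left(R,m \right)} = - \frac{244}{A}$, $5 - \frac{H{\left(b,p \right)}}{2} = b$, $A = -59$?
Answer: $\frac{416304}{61} \approx 6824.7$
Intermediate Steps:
$H{\left(b,p \right)} = 10 - 2 b$
$r{\left(R,m \right)} = \frac{244}{59}$ ($r{\left(R,m \right)} = - \frac{244}{-59} = \left(-244\right) \left(- \frac{1}{59}\right) = \frac{244}{59}$)
$Y = 168$ ($Y = 56 + 8 \left(\left(-2\right) \left(-7\right)\right) = 56 + 8 \cdot 14 = 56 + 112 = 168$)
$\frac{M{\left(Y \right)}}{r{\left(H{\left(16,-14 \right)},85 \right)}} = \frac{168^{2}}{\frac{244}{59}} = 28224 \cdot \frac{59}{244} = \frac{416304}{61}$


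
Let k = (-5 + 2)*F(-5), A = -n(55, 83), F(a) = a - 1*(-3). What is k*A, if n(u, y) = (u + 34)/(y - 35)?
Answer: -89/8 ≈ -11.125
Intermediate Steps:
F(a) = 3 + a (F(a) = a + 3 = 3 + a)
n(u, y) = (34 + u)/(-35 + y)
A = -89/48 (A = -(34 + 55)/(-35 + 83) = -89/48 ≈ -1.8542)
k = 6 (k = (-5 + 2)*(3 - 5) = -3*(-2) = 6)
k*A = 6*(-89/48) = -89/8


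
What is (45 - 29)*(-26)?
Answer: -416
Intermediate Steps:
(45 - 29)*(-26) = 16*(-26) = -416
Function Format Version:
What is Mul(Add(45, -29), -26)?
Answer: -416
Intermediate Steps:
Mul(Add(45, -29), -26) = Mul(16, -26) = -416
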